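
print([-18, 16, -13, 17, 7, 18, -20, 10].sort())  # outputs None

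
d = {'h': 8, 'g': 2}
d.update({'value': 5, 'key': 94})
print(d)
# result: {'h': 8, 'g': 2, 'value': 5, 'key': 94}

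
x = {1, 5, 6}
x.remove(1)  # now {5, 6}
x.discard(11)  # {5, 6}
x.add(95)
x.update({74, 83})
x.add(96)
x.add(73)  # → {5, 6, 73, 74, 83, 95, 96}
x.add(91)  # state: {5, 6, 73, 74, 83, 91, 95, 96}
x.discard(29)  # {5, 6, 73, 74, 83, 91, 95, 96}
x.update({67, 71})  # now {5, 6, 67, 71, 73, 74, 83, 91, 95, 96}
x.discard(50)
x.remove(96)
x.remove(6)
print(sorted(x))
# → [5, 67, 71, 73, 74, 83, 91, 95]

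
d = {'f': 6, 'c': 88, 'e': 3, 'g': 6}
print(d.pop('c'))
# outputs 88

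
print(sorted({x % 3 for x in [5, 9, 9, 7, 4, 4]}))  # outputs [0, 1, 2]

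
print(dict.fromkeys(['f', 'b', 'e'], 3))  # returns {'f': 3, 'b': 3, 'e': 3}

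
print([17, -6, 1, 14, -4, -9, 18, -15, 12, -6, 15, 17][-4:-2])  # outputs [12, -6]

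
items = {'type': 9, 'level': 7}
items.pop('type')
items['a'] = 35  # {'level': 7, 'a': 35}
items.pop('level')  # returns 7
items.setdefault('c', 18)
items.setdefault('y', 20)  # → 20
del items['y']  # {'a': 35, 'c': 18}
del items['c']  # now {'a': 35}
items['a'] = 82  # {'a': 82}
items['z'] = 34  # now {'a': 82, 'z': 34}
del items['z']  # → {'a': 82}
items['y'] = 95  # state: {'a': 82, 'y': 95}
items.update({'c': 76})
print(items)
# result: {'a': 82, 'y': 95, 'c': 76}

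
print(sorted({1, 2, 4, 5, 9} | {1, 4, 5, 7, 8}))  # [1, 2, 4, 5, 7, 8, 9]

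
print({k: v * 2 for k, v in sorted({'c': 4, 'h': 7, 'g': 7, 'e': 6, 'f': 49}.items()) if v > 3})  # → {'c': 8, 'e': 12, 'f': 98, 'g': 14, 'h': 14}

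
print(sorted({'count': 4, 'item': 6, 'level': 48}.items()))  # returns [('count', 4), ('item', 6), ('level', 48)]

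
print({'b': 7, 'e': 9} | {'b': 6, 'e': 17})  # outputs {'b': 6, 'e': 17}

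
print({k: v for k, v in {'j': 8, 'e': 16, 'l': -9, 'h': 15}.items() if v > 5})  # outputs {'j': 8, 'e': 16, 'h': 15}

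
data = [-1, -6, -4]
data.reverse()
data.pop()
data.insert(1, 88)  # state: [-4, 88, -6]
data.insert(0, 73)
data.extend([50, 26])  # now [73, -4, 88, -6, 50, 26]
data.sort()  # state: [-6, -4, 26, 50, 73, 88]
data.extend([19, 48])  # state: [-6, -4, 26, 50, 73, 88, 19, 48]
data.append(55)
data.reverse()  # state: [55, 48, 19, 88, 73, 50, 26, -4, -6]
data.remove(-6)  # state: [55, 48, 19, 88, 73, 50, 26, -4]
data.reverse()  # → [-4, 26, 50, 73, 88, 19, 48, 55]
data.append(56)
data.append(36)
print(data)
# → [-4, 26, 50, 73, 88, 19, 48, 55, 56, 36]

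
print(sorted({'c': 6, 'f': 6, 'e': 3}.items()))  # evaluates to [('c', 6), ('e', 3), ('f', 6)]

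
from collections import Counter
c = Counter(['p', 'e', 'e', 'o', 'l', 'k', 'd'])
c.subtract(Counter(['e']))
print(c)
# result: Counter({'p': 1, 'e': 1, 'o': 1, 'l': 1, 'k': 1, 'd': 1})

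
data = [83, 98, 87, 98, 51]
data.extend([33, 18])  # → [83, 98, 87, 98, 51, 33, 18]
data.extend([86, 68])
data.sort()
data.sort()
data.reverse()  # [98, 98, 87, 86, 83, 68, 51, 33, 18]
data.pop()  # 18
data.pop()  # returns 33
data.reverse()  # [51, 68, 83, 86, 87, 98, 98]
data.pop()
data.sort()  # [51, 68, 83, 86, 87, 98]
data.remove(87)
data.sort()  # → [51, 68, 83, 86, 98]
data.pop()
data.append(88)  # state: [51, 68, 83, 86, 88]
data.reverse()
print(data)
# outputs [88, 86, 83, 68, 51]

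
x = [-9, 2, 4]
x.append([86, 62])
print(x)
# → [-9, 2, 4, [86, 62]]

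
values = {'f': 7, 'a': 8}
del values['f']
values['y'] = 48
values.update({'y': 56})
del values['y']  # {'a': 8}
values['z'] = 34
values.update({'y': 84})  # {'a': 8, 'z': 34, 'y': 84}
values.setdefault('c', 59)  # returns 59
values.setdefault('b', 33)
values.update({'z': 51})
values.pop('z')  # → 51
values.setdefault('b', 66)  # 33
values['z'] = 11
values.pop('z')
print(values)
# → {'a': 8, 'y': 84, 'c': 59, 'b': 33}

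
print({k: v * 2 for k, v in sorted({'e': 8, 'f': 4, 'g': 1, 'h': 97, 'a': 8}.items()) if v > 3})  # {'a': 16, 'e': 16, 'f': 8, 'h': 194}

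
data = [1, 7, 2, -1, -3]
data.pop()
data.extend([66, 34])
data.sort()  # [-1, 1, 2, 7, 34, 66]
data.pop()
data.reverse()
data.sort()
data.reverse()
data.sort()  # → [-1, 1, 2, 7, 34]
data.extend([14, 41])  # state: [-1, 1, 2, 7, 34, 14, 41]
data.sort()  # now [-1, 1, 2, 7, 14, 34, 41]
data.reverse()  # [41, 34, 14, 7, 2, 1, -1]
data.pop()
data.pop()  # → 1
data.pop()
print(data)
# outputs [41, 34, 14, 7]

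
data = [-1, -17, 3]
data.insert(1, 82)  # [-1, 82, -17, 3]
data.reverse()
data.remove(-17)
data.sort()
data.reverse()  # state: [82, 3, -1]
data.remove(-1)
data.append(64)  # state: [82, 3, 64]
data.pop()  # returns 64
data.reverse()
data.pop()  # 82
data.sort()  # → [3]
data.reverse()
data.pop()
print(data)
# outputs []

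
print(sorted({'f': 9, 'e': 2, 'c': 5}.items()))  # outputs [('c', 5), ('e', 2), ('f', 9)]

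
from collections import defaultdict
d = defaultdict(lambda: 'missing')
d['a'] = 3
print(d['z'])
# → missing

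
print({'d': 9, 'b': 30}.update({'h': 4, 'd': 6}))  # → None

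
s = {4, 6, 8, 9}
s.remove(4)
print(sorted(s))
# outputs [6, 8, 9]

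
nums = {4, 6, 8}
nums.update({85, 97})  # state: {4, 6, 8, 85, 97}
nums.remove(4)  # {6, 8, 85, 97}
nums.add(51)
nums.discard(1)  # {6, 8, 51, 85, 97}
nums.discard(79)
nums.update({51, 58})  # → {6, 8, 51, 58, 85, 97}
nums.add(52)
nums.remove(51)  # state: {6, 8, 52, 58, 85, 97}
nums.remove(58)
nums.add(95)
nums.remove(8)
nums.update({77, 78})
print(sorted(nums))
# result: [6, 52, 77, 78, 85, 95, 97]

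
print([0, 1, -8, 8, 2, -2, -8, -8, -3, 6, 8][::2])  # [0, -8, 2, -8, -3, 8]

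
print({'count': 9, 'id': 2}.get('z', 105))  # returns 105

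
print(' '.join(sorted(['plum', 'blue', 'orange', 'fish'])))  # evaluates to blue fish orange plum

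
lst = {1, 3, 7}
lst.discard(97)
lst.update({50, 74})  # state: {1, 3, 7, 50, 74}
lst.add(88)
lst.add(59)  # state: {1, 3, 7, 50, 59, 74, 88}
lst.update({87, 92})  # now {1, 3, 7, 50, 59, 74, 87, 88, 92}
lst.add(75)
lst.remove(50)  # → {1, 3, 7, 59, 74, 75, 87, 88, 92}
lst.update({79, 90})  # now {1, 3, 7, 59, 74, 75, 79, 87, 88, 90, 92}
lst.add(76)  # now {1, 3, 7, 59, 74, 75, 76, 79, 87, 88, 90, 92}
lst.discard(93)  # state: {1, 3, 7, 59, 74, 75, 76, 79, 87, 88, 90, 92}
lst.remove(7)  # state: {1, 3, 59, 74, 75, 76, 79, 87, 88, 90, 92}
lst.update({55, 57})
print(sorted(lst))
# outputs [1, 3, 55, 57, 59, 74, 75, 76, 79, 87, 88, 90, 92]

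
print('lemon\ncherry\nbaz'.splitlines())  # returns ['lemon', 'cherry', 'baz']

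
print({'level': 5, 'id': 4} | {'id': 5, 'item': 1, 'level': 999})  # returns {'level': 999, 'id': 5, 'item': 1}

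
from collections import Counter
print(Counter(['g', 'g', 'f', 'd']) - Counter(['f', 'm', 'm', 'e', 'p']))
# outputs Counter({'g': 2, 'd': 1})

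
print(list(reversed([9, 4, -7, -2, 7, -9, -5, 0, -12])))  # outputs [-12, 0, -5, -9, 7, -2, -7, 4, 9]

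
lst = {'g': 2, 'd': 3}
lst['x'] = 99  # {'g': 2, 'd': 3, 'x': 99}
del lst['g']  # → {'d': 3, 'x': 99}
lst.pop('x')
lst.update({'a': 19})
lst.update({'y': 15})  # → {'d': 3, 'a': 19, 'y': 15}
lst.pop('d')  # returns 3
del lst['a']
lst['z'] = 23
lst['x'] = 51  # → {'y': 15, 'z': 23, 'x': 51}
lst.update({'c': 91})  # {'y': 15, 'z': 23, 'x': 51, 'c': 91}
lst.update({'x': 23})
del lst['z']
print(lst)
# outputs {'y': 15, 'x': 23, 'c': 91}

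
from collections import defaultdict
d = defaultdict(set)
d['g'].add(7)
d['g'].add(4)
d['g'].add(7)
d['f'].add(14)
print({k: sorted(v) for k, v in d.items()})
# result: {'g': [4, 7], 'f': [14]}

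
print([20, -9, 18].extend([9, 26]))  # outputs None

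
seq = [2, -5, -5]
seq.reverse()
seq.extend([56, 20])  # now [-5, -5, 2, 56, 20]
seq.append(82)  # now [-5, -5, 2, 56, 20, 82]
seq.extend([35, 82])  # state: [-5, -5, 2, 56, 20, 82, 35, 82]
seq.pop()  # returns 82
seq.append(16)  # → [-5, -5, 2, 56, 20, 82, 35, 16]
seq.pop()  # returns 16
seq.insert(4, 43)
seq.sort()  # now [-5, -5, 2, 20, 35, 43, 56, 82]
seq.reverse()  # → [82, 56, 43, 35, 20, 2, -5, -5]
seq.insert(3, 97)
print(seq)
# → [82, 56, 43, 97, 35, 20, 2, -5, -5]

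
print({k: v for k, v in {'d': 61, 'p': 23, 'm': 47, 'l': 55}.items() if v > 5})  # {'d': 61, 'p': 23, 'm': 47, 'l': 55}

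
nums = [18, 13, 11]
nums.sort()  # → [11, 13, 18]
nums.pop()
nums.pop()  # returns 13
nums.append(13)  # [11, 13]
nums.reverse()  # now [13, 11]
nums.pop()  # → 11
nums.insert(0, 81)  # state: [81, 13]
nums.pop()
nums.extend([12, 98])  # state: [81, 12, 98]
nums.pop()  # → 98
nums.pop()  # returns 12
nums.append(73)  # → [81, 73]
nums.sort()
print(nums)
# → [73, 81]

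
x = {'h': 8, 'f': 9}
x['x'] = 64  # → {'h': 8, 'f': 9, 'x': 64}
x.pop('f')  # 9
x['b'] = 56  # {'h': 8, 'x': 64, 'b': 56}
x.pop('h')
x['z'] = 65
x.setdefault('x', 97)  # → 64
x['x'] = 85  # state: {'x': 85, 'b': 56, 'z': 65}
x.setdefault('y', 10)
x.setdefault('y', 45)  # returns 10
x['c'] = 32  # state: {'x': 85, 'b': 56, 'z': 65, 'y': 10, 'c': 32}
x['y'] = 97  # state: {'x': 85, 'b': 56, 'z': 65, 'y': 97, 'c': 32}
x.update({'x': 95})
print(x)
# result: {'x': 95, 'b': 56, 'z': 65, 'y': 97, 'c': 32}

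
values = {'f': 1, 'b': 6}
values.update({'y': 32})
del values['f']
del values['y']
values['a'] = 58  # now {'b': 6, 'a': 58}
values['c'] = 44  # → {'b': 6, 'a': 58, 'c': 44}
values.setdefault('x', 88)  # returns 88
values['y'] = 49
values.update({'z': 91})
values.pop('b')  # 6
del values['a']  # {'c': 44, 'x': 88, 'y': 49, 'z': 91}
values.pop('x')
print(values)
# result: {'c': 44, 'y': 49, 'z': 91}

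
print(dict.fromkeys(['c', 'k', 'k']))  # {'c': None, 'k': None}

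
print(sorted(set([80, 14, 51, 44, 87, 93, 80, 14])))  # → [14, 44, 51, 80, 87, 93]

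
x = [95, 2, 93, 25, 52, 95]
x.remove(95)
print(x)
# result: [2, 93, 25, 52, 95]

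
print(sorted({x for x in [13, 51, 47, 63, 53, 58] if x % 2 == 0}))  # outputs [58]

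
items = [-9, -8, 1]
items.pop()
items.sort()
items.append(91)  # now [-9, -8, 91]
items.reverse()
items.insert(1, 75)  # [91, 75, -8, -9]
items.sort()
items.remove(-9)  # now [-8, 75, 91]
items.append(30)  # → [-8, 75, 91, 30]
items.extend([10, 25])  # [-8, 75, 91, 30, 10, 25]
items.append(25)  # [-8, 75, 91, 30, 10, 25, 25]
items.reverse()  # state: [25, 25, 10, 30, 91, 75, -8]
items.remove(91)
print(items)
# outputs [25, 25, 10, 30, 75, -8]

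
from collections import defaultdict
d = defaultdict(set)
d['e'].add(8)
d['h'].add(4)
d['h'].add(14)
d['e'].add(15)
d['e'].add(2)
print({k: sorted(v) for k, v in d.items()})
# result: {'e': [2, 8, 15], 'h': [4, 14]}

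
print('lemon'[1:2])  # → e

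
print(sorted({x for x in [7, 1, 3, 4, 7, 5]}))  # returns [1, 3, 4, 5, 7]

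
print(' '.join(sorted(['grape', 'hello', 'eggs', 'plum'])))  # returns eggs grape hello plum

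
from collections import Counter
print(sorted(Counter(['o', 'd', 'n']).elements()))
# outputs ['d', 'n', 'o']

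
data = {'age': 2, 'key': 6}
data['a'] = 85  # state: {'age': 2, 'key': 6, 'a': 85}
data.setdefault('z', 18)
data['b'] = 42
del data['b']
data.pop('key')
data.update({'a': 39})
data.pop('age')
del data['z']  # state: {'a': 39}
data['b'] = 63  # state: {'a': 39, 'b': 63}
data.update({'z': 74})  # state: {'a': 39, 'b': 63, 'z': 74}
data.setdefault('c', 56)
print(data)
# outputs {'a': 39, 'b': 63, 'z': 74, 'c': 56}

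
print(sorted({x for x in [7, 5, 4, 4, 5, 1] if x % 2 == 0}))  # [4]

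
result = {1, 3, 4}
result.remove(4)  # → {1, 3}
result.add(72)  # {1, 3, 72}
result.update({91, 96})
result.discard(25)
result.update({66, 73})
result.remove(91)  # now {1, 3, 66, 72, 73, 96}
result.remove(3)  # {1, 66, 72, 73, 96}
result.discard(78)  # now {1, 66, 72, 73, 96}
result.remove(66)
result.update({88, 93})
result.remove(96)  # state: {1, 72, 73, 88, 93}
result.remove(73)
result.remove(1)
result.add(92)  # {72, 88, 92, 93}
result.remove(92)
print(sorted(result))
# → [72, 88, 93]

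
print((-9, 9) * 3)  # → (-9, 9, -9, 9, -9, 9)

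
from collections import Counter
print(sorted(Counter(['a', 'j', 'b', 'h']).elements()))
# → ['a', 'b', 'h', 'j']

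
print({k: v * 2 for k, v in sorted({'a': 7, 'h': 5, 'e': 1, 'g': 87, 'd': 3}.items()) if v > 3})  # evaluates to {'a': 14, 'g': 174, 'h': 10}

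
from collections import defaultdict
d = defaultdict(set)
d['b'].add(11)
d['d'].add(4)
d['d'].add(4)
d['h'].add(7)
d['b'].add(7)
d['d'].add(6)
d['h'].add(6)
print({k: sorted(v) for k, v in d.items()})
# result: {'b': [7, 11], 'd': [4, 6], 'h': [6, 7]}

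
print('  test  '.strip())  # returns test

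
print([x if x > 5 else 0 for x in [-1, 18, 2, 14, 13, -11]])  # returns [0, 18, 0, 14, 13, 0]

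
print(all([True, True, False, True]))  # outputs False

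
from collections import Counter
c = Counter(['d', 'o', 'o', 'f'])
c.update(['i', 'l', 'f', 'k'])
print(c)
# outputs Counter({'o': 2, 'f': 2, 'd': 1, 'i': 1, 'l': 1, 'k': 1})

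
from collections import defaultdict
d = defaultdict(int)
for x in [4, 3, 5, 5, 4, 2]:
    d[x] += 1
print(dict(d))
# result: {4: 2, 3: 1, 5: 2, 2: 1}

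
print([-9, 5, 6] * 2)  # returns [-9, 5, 6, -9, 5, 6]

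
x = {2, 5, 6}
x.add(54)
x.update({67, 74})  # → {2, 5, 6, 54, 67, 74}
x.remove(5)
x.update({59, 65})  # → {2, 6, 54, 59, 65, 67, 74}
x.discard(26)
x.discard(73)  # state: {2, 6, 54, 59, 65, 67, 74}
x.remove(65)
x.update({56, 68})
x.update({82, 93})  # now {2, 6, 54, 56, 59, 67, 68, 74, 82, 93}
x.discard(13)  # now {2, 6, 54, 56, 59, 67, 68, 74, 82, 93}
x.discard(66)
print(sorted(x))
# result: [2, 6, 54, 56, 59, 67, 68, 74, 82, 93]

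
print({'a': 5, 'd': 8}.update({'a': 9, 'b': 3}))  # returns None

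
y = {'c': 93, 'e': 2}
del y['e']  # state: {'c': 93}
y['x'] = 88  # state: {'c': 93, 'x': 88}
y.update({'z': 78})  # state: {'c': 93, 'x': 88, 'z': 78}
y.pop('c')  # 93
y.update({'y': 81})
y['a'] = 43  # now {'x': 88, 'z': 78, 'y': 81, 'a': 43}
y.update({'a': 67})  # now {'x': 88, 'z': 78, 'y': 81, 'a': 67}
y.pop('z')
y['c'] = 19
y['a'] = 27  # {'x': 88, 'y': 81, 'a': 27, 'c': 19}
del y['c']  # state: {'x': 88, 'y': 81, 'a': 27}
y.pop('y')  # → 81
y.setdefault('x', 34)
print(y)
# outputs {'x': 88, 'a': 27}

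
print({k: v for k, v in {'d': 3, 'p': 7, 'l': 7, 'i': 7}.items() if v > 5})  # {'p': 7, 'l': 7, 'i': 7}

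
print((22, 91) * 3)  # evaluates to (22, 91, 22, 91, 22, 91)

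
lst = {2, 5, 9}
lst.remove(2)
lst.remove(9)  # {5}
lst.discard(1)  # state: {5}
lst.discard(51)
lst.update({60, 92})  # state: {5, 60, 92}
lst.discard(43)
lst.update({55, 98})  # {5, 55, 60, 92, 98}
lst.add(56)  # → {5, 55, 56, 60, 92, 98}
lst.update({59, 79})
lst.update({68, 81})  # {5, 55, 56, 59, 60, 68, 79, 81, 92, 98}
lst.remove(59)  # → {5, 55, 56, 60, 68, 79, 81, 92, 98}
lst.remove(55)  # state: {5, 56, 60, 68, 79, 81, 92, 98}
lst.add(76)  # {5, 56, 60, 68, 76, 79, 81, 92, 98}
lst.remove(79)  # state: {5, 56, 60, 68, 76, 81, 92, 98}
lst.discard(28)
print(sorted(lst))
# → [5, 56, 60, 68, 76, 81, 92, 98]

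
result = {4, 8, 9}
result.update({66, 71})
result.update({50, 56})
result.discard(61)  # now {4, 8, 9, 50, 56, 66, 71}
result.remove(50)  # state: {4, 8, 9, 56, 66, 71}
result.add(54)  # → {4, 8, 9, 54, 56, 66, 71}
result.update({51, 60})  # {4, 8, 9, 51, 54, 56, 60, 66, 71}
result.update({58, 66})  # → {4, 8, 9, 51, 54, 56, 58, 60, 66, 71}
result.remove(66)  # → {4, 8, 9, 51, 54, 56, 58, 60, 71}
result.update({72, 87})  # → {4, 8, 9, 51, 54, 56, 58, 60, 71, 72, 87}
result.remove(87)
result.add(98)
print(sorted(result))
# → [4, 8, 9, 51, 54, 56, 58, 60, 71, 72, 98]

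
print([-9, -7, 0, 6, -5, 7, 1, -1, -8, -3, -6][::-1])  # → [-6, -3, -8, -1, 1, 7, -5, 6, 0, -7, -9]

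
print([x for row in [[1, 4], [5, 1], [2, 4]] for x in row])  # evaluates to [1, 4, 5, 1, 2, 4]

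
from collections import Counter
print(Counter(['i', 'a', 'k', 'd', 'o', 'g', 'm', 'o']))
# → Counter({'o': 2, 'i': 1, 'a': 1, 'k': 1, 'd': 1, 'g': 1, 'm': 1})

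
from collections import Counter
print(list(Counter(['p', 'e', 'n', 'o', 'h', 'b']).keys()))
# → ['p', 'e', 'n', 'o', 'h', 'b']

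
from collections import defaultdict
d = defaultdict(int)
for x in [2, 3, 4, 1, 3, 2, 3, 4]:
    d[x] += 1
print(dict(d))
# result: {2: 2, 3: 3, 4: 2, 1: 1}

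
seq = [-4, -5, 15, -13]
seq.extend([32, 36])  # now [-4, -5, 15, -13, 32, 36]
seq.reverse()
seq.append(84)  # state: [36, 32, -13, 15, -5, -4, 84]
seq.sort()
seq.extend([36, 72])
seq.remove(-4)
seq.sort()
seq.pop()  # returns 84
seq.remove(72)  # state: [-13, -5, 15, 32, 36, 36]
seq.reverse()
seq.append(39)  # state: [36, 36, 32, 15, -5, -13, 39]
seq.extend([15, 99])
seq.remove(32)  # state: [36, 36, 15, -5, -13, 39, 15, 99]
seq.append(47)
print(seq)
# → [36, 36, 15, -5, -13, 39, 15, 99, 47]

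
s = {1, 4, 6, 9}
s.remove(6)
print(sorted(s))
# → [1, 4, 9]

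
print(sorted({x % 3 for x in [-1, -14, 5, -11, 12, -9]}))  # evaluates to [0, 1, 2]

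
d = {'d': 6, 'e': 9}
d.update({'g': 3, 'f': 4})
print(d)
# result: {'d': 6, 'e': 9, 'g': 3, 'f': 4}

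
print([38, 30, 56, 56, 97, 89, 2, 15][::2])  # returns [38, 56, 97, 2]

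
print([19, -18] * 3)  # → [19, -18, 19, -18, 19, -18]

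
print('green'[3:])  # en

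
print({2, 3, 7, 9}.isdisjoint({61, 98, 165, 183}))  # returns True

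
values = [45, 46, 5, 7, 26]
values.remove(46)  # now [45, 5, 7, 26]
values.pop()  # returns 26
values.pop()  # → 7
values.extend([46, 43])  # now [45, 5, 46, 43]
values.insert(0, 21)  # [21, 45, 5, 46, 43]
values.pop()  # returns 43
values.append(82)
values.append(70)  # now [21, 45, 5, 46, 82, 70]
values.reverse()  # [70, 82, 46, 5, 45, 21]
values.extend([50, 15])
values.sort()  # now [5, 15, 21, 45, 46, 50, 70, 82]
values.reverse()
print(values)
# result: [82, 70, 50, 46, 45, 21, 15, 5]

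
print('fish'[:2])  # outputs fi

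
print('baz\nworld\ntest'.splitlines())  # ['baz', 'world', 'test']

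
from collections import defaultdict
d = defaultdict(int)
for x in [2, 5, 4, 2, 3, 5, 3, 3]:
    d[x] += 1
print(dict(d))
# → {2: 2, 5: 2, 4: 1, 3: 3}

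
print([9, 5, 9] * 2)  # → [9, 5, 9, 9, 5, 9]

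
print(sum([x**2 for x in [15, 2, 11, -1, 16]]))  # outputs 607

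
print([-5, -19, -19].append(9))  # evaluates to None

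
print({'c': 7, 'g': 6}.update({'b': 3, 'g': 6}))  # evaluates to None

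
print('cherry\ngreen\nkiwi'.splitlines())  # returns ['cherry', 'green', 'kiwi']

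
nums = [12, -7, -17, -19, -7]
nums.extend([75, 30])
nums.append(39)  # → [12, -7, -17, -19, -7, 75, 30, 39]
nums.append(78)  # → [12, -7, -17, -19, -7, 75, 30, 39, 78]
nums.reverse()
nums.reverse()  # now [12, -7, -17, -19, -7, 75, 30, 39, 78]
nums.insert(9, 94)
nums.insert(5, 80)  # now [12, -7, -17, -19, -7, 80, 75, 30, 39, 78, 94]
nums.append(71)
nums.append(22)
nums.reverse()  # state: [22, 71, 94, 78, 39, 30, 75, 80, -7, -19, -17, -7, 12]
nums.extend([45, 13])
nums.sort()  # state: [-19, -17, -7, -7, 12, 13, 22, 30, 39, 45, 71, 75, 78, 80, 94]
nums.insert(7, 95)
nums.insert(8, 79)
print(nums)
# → [-19, -17, -7, -7, 12, 13, 22, 95, 79, 30, 39, 45, 71, 75, 78, 80, 94]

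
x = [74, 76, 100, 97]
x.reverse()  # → [97, 100, 76, 74]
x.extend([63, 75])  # [97, 100, 76, 74, 63, 75]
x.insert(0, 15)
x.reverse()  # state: [75, 63, 74, 76, 100, 97, 15]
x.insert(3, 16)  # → [75, 63, 74, 16, 76, 100, 97, 15]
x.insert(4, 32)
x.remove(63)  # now [75, 74, 16, 32, 76, 100, 97, 15]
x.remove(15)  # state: [75, 74, 16, 32, 76, 100, 97]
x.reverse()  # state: [97, 100, 76, 32, 16, 74, 75]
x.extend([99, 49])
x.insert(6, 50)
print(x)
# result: [97, 100, 76, 32, 16, 74, 50, 75, 99, 49]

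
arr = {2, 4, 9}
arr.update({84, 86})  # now {2, 4, 9, 84, 86}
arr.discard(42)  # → {2, 4, 9, 84, 86}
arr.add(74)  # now {2, 4, 9, 74, 84, 86}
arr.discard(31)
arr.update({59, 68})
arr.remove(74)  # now {2, 4, 9, 59, 68, 84, 86}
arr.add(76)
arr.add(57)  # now {2, 4, 9, 57, 59, 68, 76, 84, 86}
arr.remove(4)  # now {2, 9, 57, 59, 68, 76, 84, 86}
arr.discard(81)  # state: {2, 9, 57, 59, 68, 76, 84, 86}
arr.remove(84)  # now {2, 9, 57, 59, 68, 76, 86}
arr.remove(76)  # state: {2, 9, 57, 59, 68, 86}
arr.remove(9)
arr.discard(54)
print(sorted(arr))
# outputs [2, 57, 59, 68, 86]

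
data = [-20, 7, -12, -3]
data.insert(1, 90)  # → [-20, 90, 7, -12, -3]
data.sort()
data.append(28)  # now [-20, -12, -3, 7, 90, 28]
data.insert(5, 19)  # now [-20, -12, -3, 7, 90, 19, 28]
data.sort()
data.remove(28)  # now [-20, -12, -3, 7, 19, 90]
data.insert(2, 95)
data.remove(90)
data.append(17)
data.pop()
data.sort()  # [-20, -12, -3, 7, 19, 95]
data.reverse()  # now [95, 19, 7, -3, -12, -20]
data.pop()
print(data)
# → [95, 19, 7, -3, -12]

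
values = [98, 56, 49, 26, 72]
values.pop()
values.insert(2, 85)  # [98, 56, 85, 49, 26]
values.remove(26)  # [98, 56, 85, 49]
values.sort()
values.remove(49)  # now [56, 85, 98]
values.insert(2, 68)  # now [56, 85, 68, 98]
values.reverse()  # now [98, 68, 85, 56]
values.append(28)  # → [98, 68, 85, 56, 28]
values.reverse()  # [28, 56, 85, 68, 98]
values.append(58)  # [28, 56, 85, 68, 98, 58]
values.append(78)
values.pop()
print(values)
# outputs [28, 56, 85, 68, 98, 58]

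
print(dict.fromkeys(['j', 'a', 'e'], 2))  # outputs {'j': 2, 'a': 2, 'e': 2}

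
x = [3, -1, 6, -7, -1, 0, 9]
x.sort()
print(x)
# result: [-7, -1, -1, 0, 3, 6, 9]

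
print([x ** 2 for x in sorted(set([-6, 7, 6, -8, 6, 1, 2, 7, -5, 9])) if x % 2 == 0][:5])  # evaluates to [64, 36, 4, 36]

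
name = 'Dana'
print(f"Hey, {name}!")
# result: Hey, Dana!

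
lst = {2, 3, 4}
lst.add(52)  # {2, 3, 4, 52}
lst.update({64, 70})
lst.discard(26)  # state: {2, 3, 4, 52, 64, 70}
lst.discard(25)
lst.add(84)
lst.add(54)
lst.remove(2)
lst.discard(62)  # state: {3, 4, 52, 54, 64, 70, 84}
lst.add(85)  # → {3, 4, 52, 54, 64, 70, 84, 85}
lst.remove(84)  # {3, 4, 52, 54, 64, 70, 85}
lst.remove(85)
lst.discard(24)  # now {3, 4, 52, 54, 64, 70}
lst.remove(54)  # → {3, 4, 52, 64, 70}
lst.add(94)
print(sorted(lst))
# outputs [3, 4, 52, 64, 70, 94]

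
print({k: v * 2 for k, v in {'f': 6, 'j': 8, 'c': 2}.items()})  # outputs {'f': 12, 'j': 16, 'c': 4}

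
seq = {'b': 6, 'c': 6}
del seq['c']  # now {'b': 6}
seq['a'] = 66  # {'b': 6, 'a': 66}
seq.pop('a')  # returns 66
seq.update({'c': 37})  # {'b': 6, 'c': 37}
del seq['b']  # {'c': 37}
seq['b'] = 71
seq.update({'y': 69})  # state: {'c': 37, 'b': 71, 'y': 69}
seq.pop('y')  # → 69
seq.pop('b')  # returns 71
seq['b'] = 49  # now {'c': 37, 'b': 49}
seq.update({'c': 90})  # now {'c': 90, 'b': 49}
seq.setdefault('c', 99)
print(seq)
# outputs {'c': 90, 'b': 49}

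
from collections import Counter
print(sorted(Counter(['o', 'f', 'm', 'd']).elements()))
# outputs ['d', 'f', 'm', 'o']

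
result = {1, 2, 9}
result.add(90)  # {1, 2, 9, 90}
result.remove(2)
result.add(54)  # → {1, 9, 54, 90}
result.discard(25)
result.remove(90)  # {1, 9, 54}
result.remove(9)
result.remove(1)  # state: {54}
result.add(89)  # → {54, 89}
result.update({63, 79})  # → {54, 63, 79, 89}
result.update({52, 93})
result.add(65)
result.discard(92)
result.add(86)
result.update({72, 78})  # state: {52, 54, 63, 65, 72, 78, 79, 86, 89, 93}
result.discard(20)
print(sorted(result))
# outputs [52, 54, 63, 65, 72, 78, 79, 86, 89, 93]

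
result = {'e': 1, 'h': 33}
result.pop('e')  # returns 1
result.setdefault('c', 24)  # 24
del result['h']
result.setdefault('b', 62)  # 62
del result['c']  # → {'b': 62}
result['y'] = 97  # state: {'b': 62, 'y': 97}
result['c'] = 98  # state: {'b': 62, 'y': 97, 'c': 98}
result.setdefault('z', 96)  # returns 96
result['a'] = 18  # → {'b': 62, 'y': 97, 'c': 98, 'z': 96, 'a': 18}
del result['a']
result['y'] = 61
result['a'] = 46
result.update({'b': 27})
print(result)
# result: {'b': 27, 'y': 61, 'c': 98, 'z': 96, 'a': 46}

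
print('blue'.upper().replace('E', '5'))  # BLU5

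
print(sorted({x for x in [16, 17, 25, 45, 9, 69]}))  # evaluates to [9, 16, 17, 25, 45, 69]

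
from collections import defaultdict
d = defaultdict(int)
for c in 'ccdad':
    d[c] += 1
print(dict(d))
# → {'c': 2, 'd': 2, 'a': 1}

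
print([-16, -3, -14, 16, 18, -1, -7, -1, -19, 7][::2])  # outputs [-16, -14, 18, -7, -19]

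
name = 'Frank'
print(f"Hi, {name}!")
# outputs Hi, Frank!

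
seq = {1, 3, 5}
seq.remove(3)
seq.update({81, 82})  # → {1, 5, 81, 82}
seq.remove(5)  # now {1, 81, 82}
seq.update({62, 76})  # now {1, 62, 76, 81, 82}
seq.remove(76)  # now {1, 62, 81, 82}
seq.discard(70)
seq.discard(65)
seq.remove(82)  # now {1, 62, 81}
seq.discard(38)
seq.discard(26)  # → {1, 62, 81}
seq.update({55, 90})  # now {1, 55, 62, 81, 90}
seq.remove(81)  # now {1, 55, 62, 90}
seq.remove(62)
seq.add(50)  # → {1, 50, 55, 90}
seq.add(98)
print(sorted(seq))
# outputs [1, 50, 55, 90, 98]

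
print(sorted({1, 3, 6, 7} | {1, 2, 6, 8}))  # [1, 2, 3, 6, 7, 8]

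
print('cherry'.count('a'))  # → 0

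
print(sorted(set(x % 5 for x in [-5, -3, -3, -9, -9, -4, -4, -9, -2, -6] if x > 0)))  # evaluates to []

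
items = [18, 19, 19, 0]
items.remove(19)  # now [18, 19, 0]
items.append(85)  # [18, 19, 0, 85]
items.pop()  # 85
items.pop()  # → 0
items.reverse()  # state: [19, 18]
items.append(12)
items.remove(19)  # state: [18, 12]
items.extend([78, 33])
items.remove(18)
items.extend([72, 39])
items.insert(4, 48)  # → [12, 78, 33, 72, 48, 39]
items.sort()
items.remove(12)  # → [33, 39, 48, 72, 78]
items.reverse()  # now [78, 72, 48, 39, 33]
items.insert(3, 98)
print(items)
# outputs [78, 72, 48, 98, 39, 33]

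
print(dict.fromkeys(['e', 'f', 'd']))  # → {'e': None, 'f': None, 'd': None}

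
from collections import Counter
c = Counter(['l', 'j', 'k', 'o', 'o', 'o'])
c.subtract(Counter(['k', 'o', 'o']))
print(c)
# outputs Counter({'l': 1, 'j': 1, 'o': 1, 'k': 0})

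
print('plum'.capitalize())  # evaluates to Plum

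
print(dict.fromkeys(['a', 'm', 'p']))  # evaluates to {'a': None, 'm': None, 'p': None}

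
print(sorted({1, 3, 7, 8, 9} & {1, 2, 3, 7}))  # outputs [1, 3, 7]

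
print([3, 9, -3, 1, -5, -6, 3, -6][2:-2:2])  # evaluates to [-3, -5]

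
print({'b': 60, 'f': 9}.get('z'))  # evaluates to None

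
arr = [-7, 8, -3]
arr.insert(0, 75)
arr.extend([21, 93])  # [75, -7, 8, -3, 21, 93]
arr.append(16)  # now [75, -7, 8, -3, 21, 93, 16]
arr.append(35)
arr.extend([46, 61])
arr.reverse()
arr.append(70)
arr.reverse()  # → [70, 75, -7, 8, -3, 21, 93, 16, 35, 46, 61]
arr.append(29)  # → [70, 75, -7, 8, -3, 21, 93, 16, 35, 46, 61, 29]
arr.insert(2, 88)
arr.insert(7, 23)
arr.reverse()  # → [29, 61, 46, 35, 16, 93, 23, 21, -3, 8, -7, 88, 75, 70]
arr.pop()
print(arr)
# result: [29, 61, 46, 35, 16, 93, 23, 21, -3, 8, -7, 88, 75]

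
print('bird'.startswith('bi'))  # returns True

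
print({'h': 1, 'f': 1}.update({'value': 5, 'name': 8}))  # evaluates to None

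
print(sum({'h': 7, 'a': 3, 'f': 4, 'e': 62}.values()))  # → 76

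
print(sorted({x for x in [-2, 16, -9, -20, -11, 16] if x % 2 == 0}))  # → [-20, -2, 16]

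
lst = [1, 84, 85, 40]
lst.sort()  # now [1, 40, 84, 85]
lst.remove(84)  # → [1, 40, 85]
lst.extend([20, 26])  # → [1, 40, 85, 20, 26]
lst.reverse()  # [26, 20, 85, 40, 1]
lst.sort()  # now [1, 20, 26, 40, 85]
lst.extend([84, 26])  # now [1, 20, 26, 40, 85, 84, 26]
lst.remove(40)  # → [1, 20, 26, 85, 84, 26]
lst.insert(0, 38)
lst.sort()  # [1, 20, 26, 26, 38, 84, 85]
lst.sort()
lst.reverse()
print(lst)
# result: [85, 84, 38, 26, 26, 20, 1]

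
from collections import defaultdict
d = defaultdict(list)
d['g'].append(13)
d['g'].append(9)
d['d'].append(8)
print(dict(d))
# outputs {'g': [13, 9], 'd': [8]}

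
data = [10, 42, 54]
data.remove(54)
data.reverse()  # [42, 10]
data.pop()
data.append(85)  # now [42, 85]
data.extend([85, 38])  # [42, 85, 85, 38]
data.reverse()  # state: [38, 85, 85, 42]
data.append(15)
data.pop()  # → 15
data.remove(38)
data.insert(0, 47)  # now [47, 85, 85, 42]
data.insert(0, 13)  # [13, 47, 85, 85, 42]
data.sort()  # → [13, 42, 47, 85, 85]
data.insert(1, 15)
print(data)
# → [13, 15, 42, 47, 85, 85]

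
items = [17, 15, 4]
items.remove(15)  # [17, 4]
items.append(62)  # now [17, 4, 62]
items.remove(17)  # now [4, 62]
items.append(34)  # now [4, 62, 34]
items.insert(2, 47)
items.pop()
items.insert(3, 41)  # [4, 62, 47, 41]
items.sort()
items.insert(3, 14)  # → [4, 41, 47, 14, 62]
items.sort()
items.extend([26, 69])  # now [4, 14, 41, 47, 62, 26, 69]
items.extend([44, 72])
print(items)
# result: [4, 14, 41, 47, 62, 26, 69, 44, 72]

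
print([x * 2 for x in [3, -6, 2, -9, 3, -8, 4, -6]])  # [6, -12, 4, -18, 6, -16, 8, -12]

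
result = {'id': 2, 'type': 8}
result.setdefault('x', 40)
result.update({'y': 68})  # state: {'id': 2, 'type': 8, 'x': 40, 'y': 68}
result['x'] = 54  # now {'id': 2, 'type': 8, 'x': 54, 'y': 68}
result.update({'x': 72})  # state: {'id': 2, 'type': 8, 'x': 72, 'y': 68}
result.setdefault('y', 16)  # 68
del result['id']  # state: {'type': 8, 'x': 72, 'y': 68}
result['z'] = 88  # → {'type': 8, 'x': 72, 'y': 68, 'z': 88}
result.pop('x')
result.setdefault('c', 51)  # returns 51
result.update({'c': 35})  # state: {'type': 8, 'y': 68, 'z': 88, 'c': 35}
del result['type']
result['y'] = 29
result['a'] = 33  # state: {'y': 29, 'z': 88, 'c': 35, 'a': 33}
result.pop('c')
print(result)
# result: {'y': 29, 'z': 88, 'a': 33}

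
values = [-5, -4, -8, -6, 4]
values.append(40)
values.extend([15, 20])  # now [-5, -4, -8, -6, 4, 40, 15, 20]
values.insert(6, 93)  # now [-5, -4, -8, -6, 4, 40, 93, 15, 20]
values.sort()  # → [-8, -6, -5, -4, 4, 15, 20, 40, 93]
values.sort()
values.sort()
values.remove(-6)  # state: [-8, -5, -4, 4, 15, 20, 40, 93]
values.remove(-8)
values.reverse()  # [93, 40, 20, 15, 4, -4, -5]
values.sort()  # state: [-5, -4, 4, 15, 20, 40, 93]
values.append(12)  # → [-5, -4, 4, 15, 20, 40, 93, 12]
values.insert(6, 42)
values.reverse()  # [12, 93, 42, 40, 20, 15, 4, -4, -5]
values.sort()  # [-5, -4, 4, 12, 15, 20, 40, 42, 93]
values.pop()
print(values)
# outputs [-5, -4, 4, 12, 15, 20, 40, 42]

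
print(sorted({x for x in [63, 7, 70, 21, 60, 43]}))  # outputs [7, 21, 43, 60, 63, 70]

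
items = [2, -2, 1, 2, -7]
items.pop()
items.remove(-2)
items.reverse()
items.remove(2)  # [1, 2]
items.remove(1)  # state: [2]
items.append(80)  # [2, 80]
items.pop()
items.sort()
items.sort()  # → [2]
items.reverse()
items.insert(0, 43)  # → [43, 2]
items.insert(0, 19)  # [19, 43, 2]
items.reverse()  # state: [2, 43, 19]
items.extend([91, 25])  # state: [2, 43, 19, 91, 25]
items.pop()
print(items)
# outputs [2, 43, 19, 91]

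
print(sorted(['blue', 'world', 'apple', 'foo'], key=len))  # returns ['foo', 'blue', 'world', 'apple']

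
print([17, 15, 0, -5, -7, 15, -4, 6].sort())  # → None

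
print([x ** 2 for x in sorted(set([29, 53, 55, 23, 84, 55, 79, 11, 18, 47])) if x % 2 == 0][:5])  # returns [324, 7056]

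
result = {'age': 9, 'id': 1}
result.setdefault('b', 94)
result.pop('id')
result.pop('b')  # 94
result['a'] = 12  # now {'age': 9, 'a': 12}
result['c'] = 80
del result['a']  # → {'age': 9, 'c': 80}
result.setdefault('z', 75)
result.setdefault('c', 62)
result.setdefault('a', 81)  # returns 81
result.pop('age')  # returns 9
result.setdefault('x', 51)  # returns 51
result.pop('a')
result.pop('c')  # 80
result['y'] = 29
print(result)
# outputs {'z': 75, 'x': 51, 'y': 29}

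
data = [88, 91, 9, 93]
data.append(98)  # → [88, 91, 9, 93, 98]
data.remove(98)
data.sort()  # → [9, 88, 91, 93]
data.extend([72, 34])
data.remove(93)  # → [9, 88, 91, 72, 34]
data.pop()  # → 34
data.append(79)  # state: [9, 88, 91, 72, 79]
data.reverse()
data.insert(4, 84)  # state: [79, 72, 91, 88, 84, 9]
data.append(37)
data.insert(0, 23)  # [23, 79, 72, 91, 88, 84, 9, 37]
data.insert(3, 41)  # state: [23, 79, 72, 41, 91, 88, 84, 9, 37]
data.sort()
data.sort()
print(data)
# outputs [9, 23, 37, 41, 72, 79, 84, 88, 91]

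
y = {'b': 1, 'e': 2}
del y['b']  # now {'e': 2}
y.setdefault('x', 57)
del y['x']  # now {'e': 2}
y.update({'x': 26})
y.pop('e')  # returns 2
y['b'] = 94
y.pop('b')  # 94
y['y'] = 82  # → {'x': 26, 'y': 82}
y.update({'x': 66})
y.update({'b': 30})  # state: {'x': 66, 'y': 82, 'b': 30}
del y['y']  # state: {'x': 66, 'b': 30}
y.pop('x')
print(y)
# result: {'b': 30}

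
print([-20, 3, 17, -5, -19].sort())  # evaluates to None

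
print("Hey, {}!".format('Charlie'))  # Hey, Charlie!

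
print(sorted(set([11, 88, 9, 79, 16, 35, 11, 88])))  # [9, 11, 16, 35, 79, 88]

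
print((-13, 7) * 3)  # (-13, 7, -13, 7, -13, 7)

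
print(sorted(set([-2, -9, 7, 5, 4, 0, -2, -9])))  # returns [-9, -2, 0, 4, 5, 7]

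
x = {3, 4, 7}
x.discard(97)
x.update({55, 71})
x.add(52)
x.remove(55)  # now {3, 4, 7, 52, 71}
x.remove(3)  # {4, 7, 52, 71}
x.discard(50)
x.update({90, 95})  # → {4, 7, 52, 71, 90, 95}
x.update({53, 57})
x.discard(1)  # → {4, 7, 52, 53, 57, 71, 90, 95}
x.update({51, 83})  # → {4, 7, 51, 52, 53, 57, 71, 83, 90, 95}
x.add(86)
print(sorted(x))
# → [4, 7, 51, 52, 53, 57, 71, 83, 86, 90, 95]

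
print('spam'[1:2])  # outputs p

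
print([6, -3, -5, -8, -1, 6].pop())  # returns 6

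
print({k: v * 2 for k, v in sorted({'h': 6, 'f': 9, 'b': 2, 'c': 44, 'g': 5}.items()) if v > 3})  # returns {'c': 88, 'f': 18, 'g': 10, 'h': 12}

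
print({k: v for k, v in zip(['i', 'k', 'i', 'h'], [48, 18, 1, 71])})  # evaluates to {'i': 1, 'k': 18, 'h': 71}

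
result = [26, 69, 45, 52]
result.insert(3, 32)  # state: [26, 69, 45, 32, 52]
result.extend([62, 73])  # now [26, 69, 45, 32, 52, 62, 73]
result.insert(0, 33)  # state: [33, 26, 69, 45, 32, 52, 62, 73]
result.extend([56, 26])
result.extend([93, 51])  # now [33, 26, 69, 45, 32, 52, 62, 73, 56, 26, 93, 51]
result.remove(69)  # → [33, 26, 45, 32, 52, 62, 73, 56, 26, 93, 51]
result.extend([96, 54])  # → [33, 26, 45, 32, 52, 62, 73, 56, 26, 93, 51, 96, 54]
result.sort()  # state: [26, 26, 32, 33, 45, 51, 52, 54, 56, 62, 73, 93, 96]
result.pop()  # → 96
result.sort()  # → [26, 26, 32, 33, 45, 51, 52, 54, 56, 62, 73, 93]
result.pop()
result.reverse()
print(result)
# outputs [73, 62, 56, 54, 52, 51, 45, 33, 32, 26, 26]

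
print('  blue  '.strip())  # blue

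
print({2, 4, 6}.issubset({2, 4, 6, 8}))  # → True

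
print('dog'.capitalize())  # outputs Dog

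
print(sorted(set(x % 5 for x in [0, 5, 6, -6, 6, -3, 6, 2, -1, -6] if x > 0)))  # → [0, 1, 2]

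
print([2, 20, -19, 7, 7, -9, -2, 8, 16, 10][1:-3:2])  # [20, 7, -9]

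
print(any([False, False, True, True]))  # True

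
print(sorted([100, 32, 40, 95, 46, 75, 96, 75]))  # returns [32, 40, 46, 75, 75, 95, 96, 100]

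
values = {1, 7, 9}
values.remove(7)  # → {1, 9}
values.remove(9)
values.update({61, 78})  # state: {1, 61, 78}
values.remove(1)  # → {61, 78}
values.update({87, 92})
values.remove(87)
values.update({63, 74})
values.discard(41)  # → {61, 63, 74, 78, 92}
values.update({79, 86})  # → {61, 63, 74, 78, 79, 86, 92}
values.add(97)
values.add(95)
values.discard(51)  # {61, 63, 74, 78, 79, 86, 92, 95, 97}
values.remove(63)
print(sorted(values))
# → [61, 74, 78, 79, 86, 92, 95, 97]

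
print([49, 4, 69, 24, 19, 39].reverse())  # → None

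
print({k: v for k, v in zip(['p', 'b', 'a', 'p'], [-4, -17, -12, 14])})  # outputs {'p': 14, 'b': -17, 'a': -12}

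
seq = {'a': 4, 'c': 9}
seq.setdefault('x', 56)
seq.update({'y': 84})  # {'a': 4, 'c': 9, 'x': 56, 'y': 84}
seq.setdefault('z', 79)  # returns 79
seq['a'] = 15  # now {'a': 15, 'c': 9, 'x': 56, 'y': 84, 'z': 79}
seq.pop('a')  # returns 15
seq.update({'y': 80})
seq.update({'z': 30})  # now {'c': 9, 'x': 56, 'y': 80, 'z': 30}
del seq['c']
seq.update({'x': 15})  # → {'x': 15, 'y': 80, 'z': 30}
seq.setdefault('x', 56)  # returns 15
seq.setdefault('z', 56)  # 30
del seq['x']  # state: {'y': 80, 'z': 30}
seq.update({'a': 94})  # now {'y': 80, 'z': 30, 'a': 94}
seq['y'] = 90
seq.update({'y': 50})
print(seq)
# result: {'y': 50, 'z': 30, 'a': 94}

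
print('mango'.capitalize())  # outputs Mango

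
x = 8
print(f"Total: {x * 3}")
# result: Total: 24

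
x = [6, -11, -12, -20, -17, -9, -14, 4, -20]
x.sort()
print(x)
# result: [-20, -20, -17, -14, -12, -11, -9, 4, 6]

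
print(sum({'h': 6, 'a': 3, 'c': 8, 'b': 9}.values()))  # 26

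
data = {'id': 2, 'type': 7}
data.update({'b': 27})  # {'id': 2, 'type': 7, 'b': 27}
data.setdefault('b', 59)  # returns 27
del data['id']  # {'type': 7, 'b': 27}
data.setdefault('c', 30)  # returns 30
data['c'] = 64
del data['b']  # {'type': 7, 'c': 64}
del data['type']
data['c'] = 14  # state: {'c': 14}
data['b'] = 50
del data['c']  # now {'b': 50}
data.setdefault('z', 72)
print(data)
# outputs {'b': 50, 'z': 72}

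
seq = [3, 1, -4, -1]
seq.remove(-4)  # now [3, 1, -1]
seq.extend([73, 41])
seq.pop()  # 41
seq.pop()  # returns 73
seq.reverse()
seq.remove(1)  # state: [-1, 3]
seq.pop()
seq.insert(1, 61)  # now [-1, 61]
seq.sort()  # [-1, 61]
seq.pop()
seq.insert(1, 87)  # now [-1, 87]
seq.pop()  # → 87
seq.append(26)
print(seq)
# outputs [-1, 26]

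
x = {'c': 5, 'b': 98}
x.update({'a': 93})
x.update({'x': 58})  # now {'c': 5, 'b': 98, 'a': 93, 'x': 58}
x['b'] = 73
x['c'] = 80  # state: {'c': 80, 'b': 73, 'a': 93, 'x': 58}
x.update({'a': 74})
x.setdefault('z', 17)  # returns 17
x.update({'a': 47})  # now {'c': 80, 'b': 73, 'a': 47, 'x': 58, 'z': 17}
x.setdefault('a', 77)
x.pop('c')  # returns 80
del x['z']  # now {'b': 73, 'a': 47, 'x': 58}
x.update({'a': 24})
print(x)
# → {'b': 73, 'a': 24, 'x': 58}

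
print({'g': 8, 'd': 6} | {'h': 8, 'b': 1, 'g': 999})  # {'g': 999, 'd': 6, 'h': 8, 'b': 1}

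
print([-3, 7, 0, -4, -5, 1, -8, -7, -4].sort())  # None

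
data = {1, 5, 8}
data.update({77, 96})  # {1, 5, 8, 77, 96}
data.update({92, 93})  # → {1, 5, 8, 77, 92, 93, 96}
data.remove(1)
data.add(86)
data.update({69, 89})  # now {5, 8, 69, 77, 86, 89, 92, 93, 96}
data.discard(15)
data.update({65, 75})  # {5, 8, 65, 69, 75, 77, 86, 89, 92, 93, 96}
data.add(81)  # {5, 8, 65, 69, 75, 77, 81, 86, 89, 92, 93, 96}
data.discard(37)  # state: {5, 8, 65, 69, 75, 77, 81, 86, 89, 92, 93, 96}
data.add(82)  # {5, 8, 65, 69, 75, 77, 81, 82, 86, 89, 92, 93, 96}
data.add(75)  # {5, 8, 65, 69, 75, 77, 81, 82, 86, 89, 92, 93, 96}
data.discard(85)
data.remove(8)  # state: {5, 65, 69, 75, 77, 81, 82, 86, 89, 92, 93, 96}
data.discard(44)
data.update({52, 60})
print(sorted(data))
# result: [5, 52, 60, 65, 69, 75, 77, 81, 82, 86, 89, 92, 93, 96]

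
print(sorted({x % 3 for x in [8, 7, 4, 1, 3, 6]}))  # [0, 1, 2]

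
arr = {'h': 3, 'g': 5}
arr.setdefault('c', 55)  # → 55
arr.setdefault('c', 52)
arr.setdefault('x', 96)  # 96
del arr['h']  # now {'g': 5, 'c': 55, 'x': 96}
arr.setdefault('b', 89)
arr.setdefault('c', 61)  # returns 55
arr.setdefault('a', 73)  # 73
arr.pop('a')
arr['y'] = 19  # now {'g': 5, 'c': 55, 'x': 96, 'b': 89, 'y': 19}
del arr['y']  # {'g': 5, 'c': 55, 'x': 96, 'b': 89}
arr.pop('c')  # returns 55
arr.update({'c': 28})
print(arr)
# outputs {'g': 5, 'x': 96, 'b': 89, 'c': 28}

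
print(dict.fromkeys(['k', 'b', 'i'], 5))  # {'k': 5, 'b': 5, 'i': 5}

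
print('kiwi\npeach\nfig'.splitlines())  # ['kiwi', 'peach', 'fig']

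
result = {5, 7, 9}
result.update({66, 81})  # {5, 7, 9, 66, 81}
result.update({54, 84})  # {5, 7, 9, 54, 66, 81, 84}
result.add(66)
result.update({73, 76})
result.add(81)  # {5, 7, 9, 54, 66, 73, 76, 81, 84}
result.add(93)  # {5, 7, 9, 54, 66, 73, 76, 81, 84, 93}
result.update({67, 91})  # {5, 7, 9, 54, 66, 67, 73, 76, 81, 84, 91, 93}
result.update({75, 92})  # {5, 7, 9, 54, 66, 67, 73, 75, 76, 81, 84, 91, 92, 93}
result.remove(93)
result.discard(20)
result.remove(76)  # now {5, 7, 9, 54, 66, 67, 73, 75, 81, 84, 91, 92}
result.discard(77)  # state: {5, 7, 9, 54, 66, 67, 73, 75, 81, 84, 91, 92}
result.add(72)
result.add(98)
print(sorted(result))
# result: [5, 7, 9, 54, 66, 67, 72, 73, 75, 81, 84, 91, 92, 98]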